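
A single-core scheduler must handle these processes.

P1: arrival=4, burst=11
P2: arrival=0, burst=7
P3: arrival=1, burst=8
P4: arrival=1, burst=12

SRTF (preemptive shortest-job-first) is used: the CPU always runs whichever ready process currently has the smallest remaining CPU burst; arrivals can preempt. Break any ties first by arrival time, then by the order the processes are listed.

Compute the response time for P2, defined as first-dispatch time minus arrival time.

0

Schedule: | P2 0-7 | P3 7-15 | P1 15-26 | P4 26-38 |
Completion: P1=26  P2=7  P3=15  P4=38
Turnaround (C−A): P1=22  P2=7  P3=14  P4=37
Response(P2) = first start − arrival = 0 − 0 = 0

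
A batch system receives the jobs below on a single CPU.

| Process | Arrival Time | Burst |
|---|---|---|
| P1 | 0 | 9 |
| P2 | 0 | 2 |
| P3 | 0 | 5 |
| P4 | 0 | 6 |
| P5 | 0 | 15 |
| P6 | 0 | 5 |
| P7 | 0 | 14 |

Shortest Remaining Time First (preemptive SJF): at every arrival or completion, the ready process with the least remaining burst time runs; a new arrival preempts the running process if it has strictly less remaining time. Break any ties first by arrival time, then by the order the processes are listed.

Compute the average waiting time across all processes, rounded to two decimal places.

Gantt: | P2 0-2 | P3 2-7 | P6 7-12 | P4 12-18 | P1 18-27 | P7 27-41 | P5 41-56 |
Completion: P1=27  P2=2  P3=7  P4=18  P5=56  P6=12  P7=41
Waiting times: P1=18, P2=0, P3=2, P4=12, P5=41, P6=7, P7=27
Average waiting = (18+0+2+12+41+7+27) / 7 = 107/7 = 15.29

15.29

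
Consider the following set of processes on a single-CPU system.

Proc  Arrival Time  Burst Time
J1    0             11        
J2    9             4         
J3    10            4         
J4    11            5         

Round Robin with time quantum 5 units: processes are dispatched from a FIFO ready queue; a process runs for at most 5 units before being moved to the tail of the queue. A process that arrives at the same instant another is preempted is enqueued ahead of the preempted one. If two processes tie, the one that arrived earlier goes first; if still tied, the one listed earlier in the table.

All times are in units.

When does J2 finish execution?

14

Gantt: | J1 0-10 | J2 10-14 | J3 14-18 | J1 18-19 | J4 19-24 |
Completion: J1=19  J2=14  J3=18  J4=24
Turnaround (C−A): J1=19  J2=5  J3=8  J4=13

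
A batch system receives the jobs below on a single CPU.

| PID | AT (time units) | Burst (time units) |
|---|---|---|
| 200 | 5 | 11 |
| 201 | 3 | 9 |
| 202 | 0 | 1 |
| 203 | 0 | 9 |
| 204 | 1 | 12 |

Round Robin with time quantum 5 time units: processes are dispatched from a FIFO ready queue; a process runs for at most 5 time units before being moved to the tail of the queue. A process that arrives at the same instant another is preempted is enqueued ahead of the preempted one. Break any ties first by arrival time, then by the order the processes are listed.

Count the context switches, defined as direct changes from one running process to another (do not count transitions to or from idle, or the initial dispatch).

Schedule: | 202 0-1 | 203 1-6 | 204 6-11 | 201 11-16 | 200 16-21 | 203 21-25 | 204 25-30 | 201 30-34 | 200 34-39 | 204 39-41 | 200 41-42 |
Completion: 200=42  201=34  202=1  203=25  204=41

10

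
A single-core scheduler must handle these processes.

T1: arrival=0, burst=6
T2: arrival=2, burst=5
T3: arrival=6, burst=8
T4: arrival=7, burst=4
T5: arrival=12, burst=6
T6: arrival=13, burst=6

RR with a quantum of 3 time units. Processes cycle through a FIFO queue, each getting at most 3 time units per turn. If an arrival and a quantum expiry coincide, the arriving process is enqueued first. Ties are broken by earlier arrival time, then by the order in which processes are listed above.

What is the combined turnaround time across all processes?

107

Gantt: | T1 0-3 | T2 3-6 | T1 6-9 | T3 9-12 | T2 12-14 | T4 14-17 | T5 17-20 | T3 20-23 | T6 23-26 | T4 26-27 | T5 27-30 | T3 30-32 | T6 32-35 |
Completion: T1=9  T2=14  T3=32  T4=27  T5=30  T6=35
Turnaround (C−A): T1=9  T2=12  T3=26  T4=20  T5=18  T6=22
Turnaround = completion − arrival: T1=9, T2=12, T3=26, T4=20, T5=18, T6=22
Total turnaround = 9 + 12 + 26 + 20 + 18 + 22 = 107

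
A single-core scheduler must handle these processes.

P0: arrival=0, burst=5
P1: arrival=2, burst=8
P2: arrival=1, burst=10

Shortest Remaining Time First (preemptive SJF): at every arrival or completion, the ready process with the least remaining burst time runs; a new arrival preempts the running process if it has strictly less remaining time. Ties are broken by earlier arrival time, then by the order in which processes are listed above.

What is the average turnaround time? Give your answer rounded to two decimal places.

12.67

Schedule: | P0 0-5 | P1 5-13 | P2 13-23 |
Completion: P0=5  P1=13  P2=23
Turnaround (C−A): P0=5  P1=11  P2=22
Turnaround times: P0=5, P1=11, P2=22
Average turnaround = (5+11+22) / 3 = 38/3 = 12.67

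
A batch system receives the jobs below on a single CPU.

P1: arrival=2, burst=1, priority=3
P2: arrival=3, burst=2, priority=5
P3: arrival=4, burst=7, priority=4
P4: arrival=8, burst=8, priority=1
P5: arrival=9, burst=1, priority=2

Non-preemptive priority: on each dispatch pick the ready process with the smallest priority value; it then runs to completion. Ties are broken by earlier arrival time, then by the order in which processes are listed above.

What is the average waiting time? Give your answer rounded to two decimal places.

3.20

Gantt: | idle 0-2 | P1 2-3 | P2 3-5 | P3 5-12 | P4 12-20 | P5 20-21 |
Completion: P1=3  P2=5  P3=12  P4=20  P5=21
Waiting times: P1=0, P2=0, P3=1, P4=4, P5=11
Average waiting = (0+0+1+4+11) / 5 = 16/5 = 3.20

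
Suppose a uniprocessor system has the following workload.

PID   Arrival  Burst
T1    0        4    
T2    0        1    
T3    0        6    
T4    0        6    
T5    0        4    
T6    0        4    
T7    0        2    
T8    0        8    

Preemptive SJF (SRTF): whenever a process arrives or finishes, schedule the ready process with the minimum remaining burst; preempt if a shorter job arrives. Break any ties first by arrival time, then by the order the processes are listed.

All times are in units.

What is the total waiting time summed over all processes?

Schedule: | T2 0-1 | T7 1-3 | T1 3-7 | T5 7-11 | T6 11-15 | T3 15-21 | T4 21-27 | T8 27-35 |
Completion: T1=7  T2=1  T3=21  T4=27  T5=11  T6=15  T7=3  T8=35
Turnaround (C−A): T1=7  T2=1  T3=21  T4=27  T5=11  T6=15  T7=3  T8=35
Waiting = turnaround − burst: T1=3, T2=0, T3=15, T4=21, T5=7, T6=11, T7=1, T8=27
Total waiting = 3 + 0 + 15 + 21 + 7 + 11 + 1 + 27 = 85

85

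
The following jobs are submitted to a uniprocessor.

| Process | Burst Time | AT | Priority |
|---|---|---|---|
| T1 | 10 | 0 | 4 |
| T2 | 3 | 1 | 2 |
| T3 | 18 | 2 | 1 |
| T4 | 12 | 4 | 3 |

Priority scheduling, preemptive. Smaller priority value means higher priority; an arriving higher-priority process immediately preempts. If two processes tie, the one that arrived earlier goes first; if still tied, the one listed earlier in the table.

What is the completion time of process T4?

34

Schedule: | T1 0-1 | T2 1-2 | T3 2-20 | T2 20-22 | T4 22-34 | T1 34-43 |
Completion: T1=43  T2=22  T3=20  T4=34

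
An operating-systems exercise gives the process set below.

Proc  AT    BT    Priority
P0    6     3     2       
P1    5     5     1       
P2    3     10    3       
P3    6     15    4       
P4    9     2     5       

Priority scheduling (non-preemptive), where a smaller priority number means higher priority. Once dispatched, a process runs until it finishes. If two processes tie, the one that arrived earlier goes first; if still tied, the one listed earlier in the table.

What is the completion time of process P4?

Gantt: | idle 0-3 | P2 3-13 | P1 13-18 | P0 18-21 | P3 21-36 | P4 36-38 |
Completion: P0=21  P1=18  P2=13  P3=36  P4=38
Turnaround (C−A): P0=15  P1=13  P2=10  P3=30  P4=29

38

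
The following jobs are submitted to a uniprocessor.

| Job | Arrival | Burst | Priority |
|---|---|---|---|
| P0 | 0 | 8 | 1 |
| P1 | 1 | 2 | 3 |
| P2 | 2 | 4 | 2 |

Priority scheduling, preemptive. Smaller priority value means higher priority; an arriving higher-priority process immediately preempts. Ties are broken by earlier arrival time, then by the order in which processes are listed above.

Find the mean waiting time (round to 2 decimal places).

5.67

Timeline: | P0 0-8 | P2 8-12 | P1 12-14 |
Completion: P0=8  P1=14  P2=12
Turnaround (C−A): P0=8  P1=13  P2=10
Waiting times: P0=0, P1=11, P2=6
Average waiting = (0+11+6) / 3 = 17/3 = 5.67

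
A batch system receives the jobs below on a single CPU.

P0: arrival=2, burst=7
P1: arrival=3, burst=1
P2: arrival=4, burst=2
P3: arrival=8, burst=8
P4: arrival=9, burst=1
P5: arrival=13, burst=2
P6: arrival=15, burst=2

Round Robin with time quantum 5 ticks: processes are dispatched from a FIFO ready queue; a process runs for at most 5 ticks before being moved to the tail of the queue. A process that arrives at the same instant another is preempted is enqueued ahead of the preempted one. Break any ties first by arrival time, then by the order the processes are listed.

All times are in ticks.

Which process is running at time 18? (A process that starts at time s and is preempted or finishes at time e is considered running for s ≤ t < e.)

Gantt: | idle 0-2 | P0 2-7 | P1 7-8 | P2 8-10 | P0 10-12 | P3 12-17 | P4 17-18 | P5 18-20 | P6 20-22 | P3 22-25 |
Completion: P0=12  P1=8  P2=10  P3=25  P4=18  P5=20  P6=22
Turnaround (C−A): P0=10  P1=5  P2=6  P3=17  P4=9  P5=7  P6=7

P5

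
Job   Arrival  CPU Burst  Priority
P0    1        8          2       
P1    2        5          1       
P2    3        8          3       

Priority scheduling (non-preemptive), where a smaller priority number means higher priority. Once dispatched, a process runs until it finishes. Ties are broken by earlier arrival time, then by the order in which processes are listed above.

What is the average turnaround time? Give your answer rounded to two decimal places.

Gantt: | idle 0-1 | P0 1-9 | P1 9-14 | P2 14-22 |
Completion: P0=9  P1=14  P2=22
Turnaround (C−A): P0=8  P1=12  P2=19
Turnaround times: P0=8, P1=12, P2=19
Average turnaround = (8+12+19) / 3 = 39/3 = 13.00

13.00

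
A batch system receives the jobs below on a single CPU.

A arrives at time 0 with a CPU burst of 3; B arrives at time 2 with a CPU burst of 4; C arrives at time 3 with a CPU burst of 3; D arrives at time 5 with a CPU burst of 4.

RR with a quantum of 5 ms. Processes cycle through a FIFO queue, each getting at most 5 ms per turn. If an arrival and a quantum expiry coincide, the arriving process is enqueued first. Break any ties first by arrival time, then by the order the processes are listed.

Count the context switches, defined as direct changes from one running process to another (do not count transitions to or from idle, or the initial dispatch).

Schedule: | A 0-3 | B 3-7 | C 7-10 | D 10-14 |
Completion: A=3  B=7  C=10  D=14

3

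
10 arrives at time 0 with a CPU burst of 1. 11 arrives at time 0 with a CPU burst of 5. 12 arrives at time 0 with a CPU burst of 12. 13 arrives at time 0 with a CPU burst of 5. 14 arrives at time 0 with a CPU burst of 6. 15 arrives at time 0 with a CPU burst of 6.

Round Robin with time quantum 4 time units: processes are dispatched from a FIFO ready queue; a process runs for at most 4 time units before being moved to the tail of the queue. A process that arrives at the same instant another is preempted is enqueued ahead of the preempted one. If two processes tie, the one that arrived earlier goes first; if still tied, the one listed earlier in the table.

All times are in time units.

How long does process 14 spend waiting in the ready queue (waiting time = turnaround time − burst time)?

Schedule: | 10 0-1 | 11 1-5 | 12 5-9 | 13 9-13 | 14 13-17 | 15 17-21 | 11 21-22 | 12 22-26 | 13 26-27 | 14 27-29 | 15 29-31 | 12 31-35 |
Completion: 10=1  11=22  12=35  13=27  14=29  15=31
Waiting(14) = turnaround − burst = 29 − 6 = 23

23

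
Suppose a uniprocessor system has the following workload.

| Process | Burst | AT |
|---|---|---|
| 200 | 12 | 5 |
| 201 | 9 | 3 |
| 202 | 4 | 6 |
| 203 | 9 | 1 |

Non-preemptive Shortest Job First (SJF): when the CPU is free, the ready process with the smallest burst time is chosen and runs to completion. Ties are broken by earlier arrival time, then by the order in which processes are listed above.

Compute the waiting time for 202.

Gantt: | idle 0-1 | 203 1-10 | 202 10-14 | 201 14-23 | 200 23-35 |
Completion: 200=35  201=23  202=14  203=10
Turnaround (C−A): 200=30  201=20  202=8  203=9
Waiting(202) = turnaround − burst = 8 − 4 = 4

4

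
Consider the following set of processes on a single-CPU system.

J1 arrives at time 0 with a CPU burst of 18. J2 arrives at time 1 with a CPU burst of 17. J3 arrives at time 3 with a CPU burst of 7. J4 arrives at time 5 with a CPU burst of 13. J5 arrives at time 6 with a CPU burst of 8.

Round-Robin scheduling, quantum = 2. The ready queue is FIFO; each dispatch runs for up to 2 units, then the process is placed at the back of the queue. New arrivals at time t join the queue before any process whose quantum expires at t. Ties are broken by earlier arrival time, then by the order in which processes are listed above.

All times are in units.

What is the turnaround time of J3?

Timeline: | J1 0-2 | J2 2-4 | J1 4-6 | J3 6-8 | J2 8-10 | J4 10-12 | J5 12-14 | J1 14-16 | J3 16-18 | J2 18-20 | J4 20-22 | J5 22-24 | J1 24-26 | J3 26-28 | J2 28-30 | J4 30-32 | J5 32-34 | J1 34-36 | J3 36-37 | J2 37-39 | J4 39-41 | J5 41-43 | J1 43-45 | J2 45-47 | J4 47-49 | J1 49-51 | J2 51-53 | J4 53-55 | J1 55-57 | J2 57-59 | J4 59-60 | J1 60-62 | J2 62-63 |
Completion: J1=62  J2=63  J3=37  J4=60  J5=43
Turnaround (C−A): J1=62  J2=62  J3=34  J4=55  J5=37
Turnaround(J3) = completion − arrival = 37 − 3 = 34

34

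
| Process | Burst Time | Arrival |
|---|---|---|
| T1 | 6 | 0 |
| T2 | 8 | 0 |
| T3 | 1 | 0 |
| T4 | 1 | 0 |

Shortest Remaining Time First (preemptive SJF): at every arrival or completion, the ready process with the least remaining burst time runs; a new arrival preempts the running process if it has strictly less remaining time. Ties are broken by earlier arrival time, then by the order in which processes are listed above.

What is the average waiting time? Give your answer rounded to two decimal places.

Schedule: | T3 0-1 | T4 1-2 | T1 2-8 | T2 8-16 |
Completion: T1=8  T2=16  T3=1  T4=2
Waiting times: T1=2, T2=8, T3=0, T4=1
Average waiting = (2+8+0+1) / 4 = 11/4 = 2.75

2.75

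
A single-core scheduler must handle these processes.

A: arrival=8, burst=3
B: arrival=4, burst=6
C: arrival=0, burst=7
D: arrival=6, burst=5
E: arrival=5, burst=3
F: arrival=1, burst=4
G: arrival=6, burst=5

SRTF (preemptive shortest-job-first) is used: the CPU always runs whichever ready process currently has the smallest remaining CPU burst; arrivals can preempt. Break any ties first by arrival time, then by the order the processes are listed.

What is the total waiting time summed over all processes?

58

Timeline: | C 0-1 | F 1-5 | E 5-8 | A 8-11 | D 11-16 | G 16-21 | C 21-27 | B 27-33 |
Completion: A=11  B=33  C=27  D=16  E=8  F=5  G=21
Waiting = turnaround − burst: A=0, B=23, C=20, D=5, E=0, F=0, G=10
Total waiting = 0 + 23 + 20 + 5 + 0 + 0 + 10 = 58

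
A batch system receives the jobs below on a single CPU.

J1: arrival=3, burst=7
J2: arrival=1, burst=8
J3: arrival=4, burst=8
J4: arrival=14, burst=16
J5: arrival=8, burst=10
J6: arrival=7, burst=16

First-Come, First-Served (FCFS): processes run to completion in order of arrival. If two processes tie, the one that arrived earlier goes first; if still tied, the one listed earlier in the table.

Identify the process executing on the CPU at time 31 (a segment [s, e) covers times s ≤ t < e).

Schedule: | idle 0-1 | J2 1-9 | J1 9-16 | J3 16-24 | J6 24-40 | J5 40-50 | J4 50-66 |
Completion: J1=16  J2=9  J3=24  J4=66  J5=50  J6=40
Turnaround (C−A): J1=13  J2=8  J3=20  J4=52  J5=42  J6=33

J6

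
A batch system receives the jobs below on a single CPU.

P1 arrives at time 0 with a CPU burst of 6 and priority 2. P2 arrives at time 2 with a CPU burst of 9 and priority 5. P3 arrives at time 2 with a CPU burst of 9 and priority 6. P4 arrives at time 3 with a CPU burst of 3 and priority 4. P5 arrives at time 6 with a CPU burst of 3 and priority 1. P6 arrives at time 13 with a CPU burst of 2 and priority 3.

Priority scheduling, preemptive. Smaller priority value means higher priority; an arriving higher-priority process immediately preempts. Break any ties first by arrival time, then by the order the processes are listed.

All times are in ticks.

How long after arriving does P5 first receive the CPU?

Timeline: | P1 0-6 | P5 6-9 | P4 9-12 | P2 12-13 | P6 13-15 | P2 15-23 | P3 23-32 |
Completion: P1=6  P2=23  P3=32  P4=12  P5=9  P6=15
Turnaround (C−A): P1=6  P2=21  P3=30  P4=9  P5=3  P6=2
Response(P5) = first start − arrival = 6 − 6 = 0

0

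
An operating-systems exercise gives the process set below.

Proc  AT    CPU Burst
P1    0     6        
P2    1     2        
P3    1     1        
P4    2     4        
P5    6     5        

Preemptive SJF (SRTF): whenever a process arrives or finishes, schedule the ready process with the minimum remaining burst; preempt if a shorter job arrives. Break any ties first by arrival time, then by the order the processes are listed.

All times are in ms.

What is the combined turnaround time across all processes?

Timeline: | P1 0-1 | P3 1-2 | P2 2-4 | P4 4-8 | P1 8-13 | P5 13-18 |
Completion: P1=13  P2=4  P3=2  P4=8  P5=18
Turnaround (C−A): P1=13  P2=3  P3=1  P4=6  P5=12
Turnaround = completion − arrival: P1=13, P2=3, P3=1, P4=6, P5=12
Total turnaround = 13 + 3 + 1 + 6 + 12 = 35

35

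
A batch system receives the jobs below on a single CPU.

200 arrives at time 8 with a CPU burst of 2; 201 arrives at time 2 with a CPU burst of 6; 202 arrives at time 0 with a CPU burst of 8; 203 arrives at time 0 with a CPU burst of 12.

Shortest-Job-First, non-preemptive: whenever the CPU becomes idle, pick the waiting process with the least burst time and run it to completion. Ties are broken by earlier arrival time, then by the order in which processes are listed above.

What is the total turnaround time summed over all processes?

52

Timeline: | 202 0-8 | 200 8-10 | 201 10-16 | 203 16-28 |
Completion: 200=10  201=16  202=8  203=28
Turnaround (C−A): 200=2  201=14  202=8  203=28
Turnaround = completion − arrival: 200=2, 201=14, 202=8, 203=28
Total turnaround = 2 + 14 + 8 + 28 = 52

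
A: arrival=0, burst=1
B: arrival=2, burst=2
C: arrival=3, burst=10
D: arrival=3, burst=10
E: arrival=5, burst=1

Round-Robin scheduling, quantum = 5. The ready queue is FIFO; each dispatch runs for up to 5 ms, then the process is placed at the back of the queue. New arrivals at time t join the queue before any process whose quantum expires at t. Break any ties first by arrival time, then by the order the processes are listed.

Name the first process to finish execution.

Schedule: | A 0-1 | idle 1-2 | B 2-4 | C 4-9 | D 9-14 | E 14-15 | C 15-20 | D 20-25 |
Completion: A=1  B=4  C=20  D=25  E=15
Finish order: A → B → E → C → D

A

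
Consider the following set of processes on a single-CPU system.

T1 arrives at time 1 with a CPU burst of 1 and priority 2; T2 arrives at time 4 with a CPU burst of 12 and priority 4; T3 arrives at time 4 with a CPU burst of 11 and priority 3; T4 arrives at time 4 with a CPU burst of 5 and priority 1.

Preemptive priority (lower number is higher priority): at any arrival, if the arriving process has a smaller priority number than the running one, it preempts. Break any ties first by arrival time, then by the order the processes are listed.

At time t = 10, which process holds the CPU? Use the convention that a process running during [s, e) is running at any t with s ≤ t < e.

T3

Gantt: | idle 0-1 | T1 1-2 | idle 2-4 | T4 4-9 | T3 9-20 | T2 20-32 |
Completion: T1=2  T2=32  T3=20  T4=9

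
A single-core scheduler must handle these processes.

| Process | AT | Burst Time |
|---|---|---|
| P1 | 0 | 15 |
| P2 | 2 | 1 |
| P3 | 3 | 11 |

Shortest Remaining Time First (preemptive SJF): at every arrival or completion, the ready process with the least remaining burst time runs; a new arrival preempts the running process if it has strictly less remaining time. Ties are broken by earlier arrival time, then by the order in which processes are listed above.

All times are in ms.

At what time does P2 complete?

Schedule: | P1 0-2 | P2 2-3 | P3 3-14 | P1 14-27 |
Completion: P1=27  P2=3  P3=14
Turnaround (C−A): P1=27  P2=1  P3=11

3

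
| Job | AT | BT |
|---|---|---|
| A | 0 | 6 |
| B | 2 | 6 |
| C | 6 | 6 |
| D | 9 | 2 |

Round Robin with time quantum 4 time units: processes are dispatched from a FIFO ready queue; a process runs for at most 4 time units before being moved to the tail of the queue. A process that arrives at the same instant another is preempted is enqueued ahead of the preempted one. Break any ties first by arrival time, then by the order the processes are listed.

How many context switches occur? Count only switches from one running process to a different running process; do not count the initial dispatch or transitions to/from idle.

6

Timeline: | A 0-4 | B 4-8 | A 8-10 | C 10-14 | B 14-16 | D 16-18 | C 18-20 |
Completion: A=10  B=16  C=20  D=18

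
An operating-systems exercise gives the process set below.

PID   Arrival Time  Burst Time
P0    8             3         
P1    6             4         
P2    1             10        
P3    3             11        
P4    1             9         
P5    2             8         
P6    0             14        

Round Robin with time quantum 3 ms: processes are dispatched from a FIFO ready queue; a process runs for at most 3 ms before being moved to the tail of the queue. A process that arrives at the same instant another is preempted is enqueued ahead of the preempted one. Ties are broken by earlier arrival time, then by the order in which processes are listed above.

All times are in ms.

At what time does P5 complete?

48

Timeline: | P6 0-3 | P2 3-6 | P4 6-9 | P5 9-12 | P3 12-15 | P6 15-18 | P1 18-21 | P2 21-24 | P0 24-27 | P4 27-30 | P5 30-33 | P3 33-36 | P6 36-39 | P1 39-40 | P2 40-43 | P4 43-46 | P5 46-48 | P3 48-51 | P6 51-54 | P2 54-55 | P3 55-57 | P6 57-59 |
Completion: P0=27  P1=40  P2=55  P3=57  P4=46  P5=48  P6=59
Turnaround (C−A): P0=19  P1=34  P2=54  P3=54  P4=45  P5=46  P6=59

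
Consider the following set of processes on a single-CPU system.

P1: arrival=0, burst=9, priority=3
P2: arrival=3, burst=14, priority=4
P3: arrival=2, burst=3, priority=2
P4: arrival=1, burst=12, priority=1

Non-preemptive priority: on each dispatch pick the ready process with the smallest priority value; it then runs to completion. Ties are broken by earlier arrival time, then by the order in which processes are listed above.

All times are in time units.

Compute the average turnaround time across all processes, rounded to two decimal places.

21.50

Timeline: | P1 0-9 | P4 9-21 | P3 21-24 | P2 24-38 |
Completion: P1=9  P2=38  P3=24  P4=21
Turnaround (C−A): P1=9  P2=35  P3=22  P4=20
Turnaround times: P1=9, P2=35, P3=22, P4=20
Average turnaround = (9+35+22+20) / 4 = 86/4 = 21.50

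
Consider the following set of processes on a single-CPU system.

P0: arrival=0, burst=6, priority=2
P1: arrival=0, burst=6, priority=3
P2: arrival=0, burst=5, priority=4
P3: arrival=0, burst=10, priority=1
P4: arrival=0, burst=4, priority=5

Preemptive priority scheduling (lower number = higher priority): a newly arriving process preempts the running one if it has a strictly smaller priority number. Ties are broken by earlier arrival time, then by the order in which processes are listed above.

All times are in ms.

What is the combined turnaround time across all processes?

106

Timeline: | P3 0-10 | P0 10-16 | P1 16-22 | P2 22-27 | P4 27-31 |
Completion: P0=16  P1=22  P2=27  P3=10  P4=31
Turnaround = completion − arrival: P0=16, P1=22, P2=27, P3=10, P4=31
Total turnaround = 16 + 22 + 27 + 10 + 31 = 106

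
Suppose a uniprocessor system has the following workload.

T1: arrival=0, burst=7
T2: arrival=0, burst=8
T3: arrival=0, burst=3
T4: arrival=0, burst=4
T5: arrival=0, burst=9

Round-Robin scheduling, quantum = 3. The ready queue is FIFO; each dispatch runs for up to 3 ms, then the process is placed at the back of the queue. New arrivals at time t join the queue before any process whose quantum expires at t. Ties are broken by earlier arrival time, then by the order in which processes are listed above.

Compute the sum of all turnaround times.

116

Gantt: | T1 0-3 | T2 3-6 | T3 6-9 | T4 9-12 | T5 12-15 | T1 15-18 | T2 18-21 | T4 21-22 | T5 22-25 | T1 25-26 | T2 26-28 | T5 28-31 |
Completion: T1=26  T2=28  T3=9  T4=22  T5=31
Turnaround = completion − arrival: T1=26, T2=28, T3=9, T4=22, T5=31
Total turnaround = 26 + 28 + 9 + 22 + 31 = 116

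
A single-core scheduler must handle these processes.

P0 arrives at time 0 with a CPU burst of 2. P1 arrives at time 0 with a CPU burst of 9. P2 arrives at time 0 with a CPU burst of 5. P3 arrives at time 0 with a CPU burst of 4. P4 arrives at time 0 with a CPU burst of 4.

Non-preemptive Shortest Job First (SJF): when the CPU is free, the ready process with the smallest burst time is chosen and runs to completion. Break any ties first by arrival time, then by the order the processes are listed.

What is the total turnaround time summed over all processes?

57

Schedule: | P0 0-2 | P3 2-6 | P4 6-10 | P2 10-15 | P1 15-24 |
Completion: P0=2  P1=24  P2=15  P3=6  P4=10
Turnaround (C−A): P0=2  P1=24  P2=15  P3=6  P4=10
Turnaround = completion − arrival: P0=2, P1=24, P2=15, P3=6, P4=10
Total turnaround = 2 + 24 + 15 + 6 + 10 = 57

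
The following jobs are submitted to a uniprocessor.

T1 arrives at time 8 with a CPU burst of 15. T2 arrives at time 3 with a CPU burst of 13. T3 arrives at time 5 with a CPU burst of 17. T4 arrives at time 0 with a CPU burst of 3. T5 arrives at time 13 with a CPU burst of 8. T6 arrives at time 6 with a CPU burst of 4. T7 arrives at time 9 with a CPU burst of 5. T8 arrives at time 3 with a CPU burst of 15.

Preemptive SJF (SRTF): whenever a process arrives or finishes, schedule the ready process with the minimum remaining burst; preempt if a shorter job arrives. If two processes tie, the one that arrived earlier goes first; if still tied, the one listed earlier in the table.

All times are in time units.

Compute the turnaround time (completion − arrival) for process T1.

Gantt: | T4 0-3 | T2 3-6 | T6 6-10 | T7 10-15 | T5 15-23 | T2 23-33 | T8 33-48 | T1 48-63 | T3 63-80 |
Completion: T1=63  T2=33  T3=80  T4=3  T5=23  T6=10  T7=15  T8=48
Turnaround (C−A): T1=55  T2=30  T3=75  T4=3  T5=10  T6=4  T7=6  T8=45
Turnaround(T1) = completion − arrival = 63 − 8 = 55

55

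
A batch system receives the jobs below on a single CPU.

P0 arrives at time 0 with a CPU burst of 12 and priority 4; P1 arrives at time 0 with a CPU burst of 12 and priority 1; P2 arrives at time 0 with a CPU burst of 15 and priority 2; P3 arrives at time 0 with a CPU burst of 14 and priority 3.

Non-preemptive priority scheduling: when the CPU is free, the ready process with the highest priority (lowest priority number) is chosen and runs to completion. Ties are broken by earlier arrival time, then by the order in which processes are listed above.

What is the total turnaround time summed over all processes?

133

Schedule: | P1 0-12 | P2 12-27 | P3 27-41 | P0 41-53 |
Completion: P0=53  P1=12  P2=27  P3=41
Turnaround = completion − arrival: P0=53, P1=12, P2=27, P3=41
Total turnaround = 53 + 12 + 27 + 41 = 133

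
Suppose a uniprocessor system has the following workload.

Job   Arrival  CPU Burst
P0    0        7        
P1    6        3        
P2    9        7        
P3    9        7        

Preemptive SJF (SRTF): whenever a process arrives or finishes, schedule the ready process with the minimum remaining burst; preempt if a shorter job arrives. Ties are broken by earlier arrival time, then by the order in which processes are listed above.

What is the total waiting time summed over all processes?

Schedule: | P0 0-7 | P1 7-10 | P2 10-17 | P3 17-24 |
Completion: P0=7  P1=10  P2=17  P3=24
Turnaround (C−A): P0=7  P1=4  P2=8  P3=15
Waiting = turnaround − burst: P0=0, P1=1, P2=1, P3=8
Total waiting = 0 + 1 + 1 + 8 = 10

10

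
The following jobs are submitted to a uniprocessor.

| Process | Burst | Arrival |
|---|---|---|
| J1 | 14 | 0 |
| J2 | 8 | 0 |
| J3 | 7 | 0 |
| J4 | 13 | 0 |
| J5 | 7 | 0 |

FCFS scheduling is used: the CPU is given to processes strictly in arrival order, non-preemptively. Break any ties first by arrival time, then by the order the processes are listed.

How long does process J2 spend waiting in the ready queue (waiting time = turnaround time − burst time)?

Gantt: | J1 0-14 | J2 14-22 | J3 22-29 | J4 29-42 | J5 42-49 |
Completion: J1=14  J2=22  J3=29  J4=42  J5=49
Turnaround (C−A): J1=14  J2=22  J3=29  J4=42  J5=49
Waiting(J2) = turnaround − burst = 22 − 8 = 14

14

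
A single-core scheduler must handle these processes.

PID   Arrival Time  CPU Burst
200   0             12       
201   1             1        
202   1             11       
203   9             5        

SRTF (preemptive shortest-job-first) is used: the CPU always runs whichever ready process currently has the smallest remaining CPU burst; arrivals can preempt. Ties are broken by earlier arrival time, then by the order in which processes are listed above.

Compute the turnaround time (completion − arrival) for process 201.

1

Timeline: | 200 0-1 | 201 1-2 | 200 2-13 | 203 13-18 | 202 18-29 |
Completion: 200=13  201=2  202=29  203=18
Turnaround (C−A): 200=13  201=1  202=28  203=9
Turnaround(201) = completion − arrival = 2 − 1 = 1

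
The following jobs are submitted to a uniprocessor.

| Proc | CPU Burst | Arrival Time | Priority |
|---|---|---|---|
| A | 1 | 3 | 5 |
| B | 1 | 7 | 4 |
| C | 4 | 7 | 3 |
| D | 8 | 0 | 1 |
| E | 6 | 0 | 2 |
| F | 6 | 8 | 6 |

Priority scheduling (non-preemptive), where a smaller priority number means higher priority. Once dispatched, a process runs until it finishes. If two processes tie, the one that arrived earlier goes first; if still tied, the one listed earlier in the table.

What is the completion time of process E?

14

Gantt: | D 0-8 | E 8-14 | C 14-18 | B 18-19 | A 19-20 | F 20-26 |
Completion: A=20  B=19  C=18  D=8  E=14  F=26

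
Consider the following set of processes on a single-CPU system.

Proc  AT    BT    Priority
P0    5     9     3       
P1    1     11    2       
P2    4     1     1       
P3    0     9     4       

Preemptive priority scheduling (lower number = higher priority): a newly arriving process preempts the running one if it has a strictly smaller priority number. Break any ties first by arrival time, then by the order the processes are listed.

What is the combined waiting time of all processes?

30

Timeline: | P3 0-1 | P1 1-4 | P2 4-5 | P1 5-13 | P0 13-22 | P3 22-30 |
Completion: P0=22  P1=13  P2=5  P3=30
Turnaround (C−A): P0=17  P1=12  P2=1  P3=30
Waiting = turnaround − burst: P0=8, P1=1, P2=0, P3=21
Total waiting = 8 + 1 + 0 + 21 = 30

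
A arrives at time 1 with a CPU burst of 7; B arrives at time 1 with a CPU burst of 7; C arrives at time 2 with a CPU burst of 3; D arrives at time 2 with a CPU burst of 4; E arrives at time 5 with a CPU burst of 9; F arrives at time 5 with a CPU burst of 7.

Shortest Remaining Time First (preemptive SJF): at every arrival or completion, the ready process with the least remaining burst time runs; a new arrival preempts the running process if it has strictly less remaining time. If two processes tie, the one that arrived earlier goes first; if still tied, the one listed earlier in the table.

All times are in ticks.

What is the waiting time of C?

Schedule: | idle 0-1 | A 1-2 | C 2-5 | D 5-9 | A 9-15 | B 15-22 | F 22-29 | E 29-38 |
Completion: A=15  B=22  C=5  D=9  E=38  F=29
Turnaround (C−A): A=14  B=21  C=3  D=7  E=33  F=24
Waiting(C) = turnaround − burst = 3 − 3 = 0

0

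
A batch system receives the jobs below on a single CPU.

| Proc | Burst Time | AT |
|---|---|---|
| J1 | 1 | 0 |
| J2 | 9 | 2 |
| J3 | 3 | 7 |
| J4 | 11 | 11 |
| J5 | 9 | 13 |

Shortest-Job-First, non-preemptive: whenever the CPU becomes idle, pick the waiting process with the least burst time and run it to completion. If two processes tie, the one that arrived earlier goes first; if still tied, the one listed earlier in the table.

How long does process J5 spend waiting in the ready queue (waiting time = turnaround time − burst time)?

Schedule: | J1 0-1 | idle 1-2 | J2 2-11 | J3 11-14 | J5 14-23 | J4 23-34 |
Completion: J1=1  J2=11  J3=14  J4=34  J5=23
Turnaround (C−A): J1=1  J2=9  J3=7  J4=23  J5=10
Waiting(J5) = turnaround − burst = 10 − 9 = 1

1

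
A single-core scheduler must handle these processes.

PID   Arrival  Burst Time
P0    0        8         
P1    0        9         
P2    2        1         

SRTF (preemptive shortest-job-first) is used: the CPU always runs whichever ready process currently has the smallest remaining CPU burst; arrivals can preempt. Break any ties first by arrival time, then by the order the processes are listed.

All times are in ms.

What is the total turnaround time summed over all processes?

Schedule: | P0 0-2 | P2 2-3 | P0 3-9 | P1 9-18 |
Completion: P0=9  P1=18  P2=3
Turnaround (C−A): P0=9  P1=18  P2=1
Turnaround = completion − arrival: P0=9, P1=18, P2=1
Total turnaround = 9 + 18 + 1 = 28

28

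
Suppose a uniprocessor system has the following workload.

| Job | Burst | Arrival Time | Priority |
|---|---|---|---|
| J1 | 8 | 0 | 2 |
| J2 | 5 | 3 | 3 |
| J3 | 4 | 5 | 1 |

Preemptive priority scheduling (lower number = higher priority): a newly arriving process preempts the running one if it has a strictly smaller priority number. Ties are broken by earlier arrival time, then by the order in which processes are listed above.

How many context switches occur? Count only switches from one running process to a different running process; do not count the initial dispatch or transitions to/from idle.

Gantt: | J1 0-5 | J3 5-9 | J1 9-12 | J2 12-17 |
Completion: J1=12  J2=17  J3=9
Turnaround (C−A): J1=12  J2=14  J3=4

3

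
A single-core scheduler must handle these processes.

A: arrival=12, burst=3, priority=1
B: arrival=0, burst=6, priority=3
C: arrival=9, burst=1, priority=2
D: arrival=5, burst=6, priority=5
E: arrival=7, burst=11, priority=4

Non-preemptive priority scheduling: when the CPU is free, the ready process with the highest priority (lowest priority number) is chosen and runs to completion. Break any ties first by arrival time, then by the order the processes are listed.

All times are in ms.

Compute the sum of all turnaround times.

43

Gantt: | B 0-6 | D 6-12 | A 12-15 | C 15-16 | E 16-27 |
Completion: A=15  B=6  C=16  D=12  E=27
Turnaround (C−A): A=3  B=6  C=7  D=7  E=20
Turnaround = completion − arrival: A=3, B=6, C=7, D=7, E=20
Total turnaround = 3 + 6 + 7 + 7 + 20 = 43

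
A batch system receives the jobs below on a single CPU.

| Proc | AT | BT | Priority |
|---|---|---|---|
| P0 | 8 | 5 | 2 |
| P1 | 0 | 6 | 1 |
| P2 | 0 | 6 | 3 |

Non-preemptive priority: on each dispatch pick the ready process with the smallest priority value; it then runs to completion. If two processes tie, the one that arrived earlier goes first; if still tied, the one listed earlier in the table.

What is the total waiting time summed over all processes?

10

Schedule: | P1 0-6 | P2 6-12 | P0 12-17 |
Completion: P0=17  P1=6  P2=12
Turnaround (C−A): P0=9  P1=6  P2=12
Waiting = turnaround − burst: P0=4, P1=0, P2=6
Total waiting = 4 + 0 + 6 = 10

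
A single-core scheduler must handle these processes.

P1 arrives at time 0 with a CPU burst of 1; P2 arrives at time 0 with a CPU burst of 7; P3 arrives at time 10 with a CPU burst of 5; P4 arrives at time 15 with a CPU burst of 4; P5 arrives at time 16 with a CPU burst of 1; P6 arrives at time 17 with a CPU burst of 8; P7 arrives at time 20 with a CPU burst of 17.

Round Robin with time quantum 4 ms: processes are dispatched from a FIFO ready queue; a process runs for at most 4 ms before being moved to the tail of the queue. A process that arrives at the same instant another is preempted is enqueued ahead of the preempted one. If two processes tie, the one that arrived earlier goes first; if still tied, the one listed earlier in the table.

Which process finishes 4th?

P4

Schedule: | P1 0-1 | P2 1-8 | idle 8-10 | P3 10-15 | P4 15-19 | P5 19-20 | P6 20-24 | P7 24-28 | P6 28-32 | P7 32-45 |
Completion: P1=1  P2=8  P3=15  P4=19  P5=20  P6=32  P7=45
Finish order: P1 → P2 → P3 → P4 → P5 → P6 → P7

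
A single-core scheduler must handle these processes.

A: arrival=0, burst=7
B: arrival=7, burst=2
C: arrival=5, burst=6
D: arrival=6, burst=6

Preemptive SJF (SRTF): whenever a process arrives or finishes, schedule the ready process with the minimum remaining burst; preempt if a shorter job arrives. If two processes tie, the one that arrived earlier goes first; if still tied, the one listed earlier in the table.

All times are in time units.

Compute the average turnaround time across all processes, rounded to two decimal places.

8.50

Gantt: | A 0-7 | B 7-9 | C 9-15 | D 15-21 |
Completion: A=7  B=9  C=15  D=21
Turnaround (C−A): A=7  B=2  C=10  D=15
Turnaround times: A=7, B=2, C=10, D=15
Average turnaround = (7+2+10+15) / 4 = 34/4 = 8.50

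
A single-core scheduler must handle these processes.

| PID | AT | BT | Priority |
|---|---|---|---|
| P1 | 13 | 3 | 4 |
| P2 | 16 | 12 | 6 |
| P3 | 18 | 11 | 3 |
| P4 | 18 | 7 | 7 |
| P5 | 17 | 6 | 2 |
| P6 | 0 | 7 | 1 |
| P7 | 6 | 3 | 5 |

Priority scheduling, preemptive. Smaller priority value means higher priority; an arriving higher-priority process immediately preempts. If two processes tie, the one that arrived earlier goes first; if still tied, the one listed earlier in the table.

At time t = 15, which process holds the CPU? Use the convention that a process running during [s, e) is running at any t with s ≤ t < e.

P1

Schedule: | P6 0-7 | P7 7-10 | idle 10-13 | P1 13-16 | P2 16-17 | P5 17-23 | P3 23-34 | P2 34-45 | P4 45-52 |
Completion: P1=16  P2=45  P3=34  P4=52  P5=23  P6=7  P7=10
Turnaround (C−A): P1=3  P2=29  P3=16  P4=34  P5=6  P6=7  P7=4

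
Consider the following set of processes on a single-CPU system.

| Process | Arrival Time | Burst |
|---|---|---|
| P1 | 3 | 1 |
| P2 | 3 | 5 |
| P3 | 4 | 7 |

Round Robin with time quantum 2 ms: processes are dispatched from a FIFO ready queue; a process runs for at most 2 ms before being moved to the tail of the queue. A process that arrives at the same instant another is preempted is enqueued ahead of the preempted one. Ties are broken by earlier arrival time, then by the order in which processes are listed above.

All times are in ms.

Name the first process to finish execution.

P1

Gantt: | idle 0-3 | P1 3-4 | P2 4-6 | P3 6-8 | P2 8-10 | P3 10-12 | P2 12-13 | P3 13-16 |
Completion: P1=4  P2=13  P3=16
Turnaround (C−A): P1=1  P2=10  P3=12
Finish order: P1 → P2 → P3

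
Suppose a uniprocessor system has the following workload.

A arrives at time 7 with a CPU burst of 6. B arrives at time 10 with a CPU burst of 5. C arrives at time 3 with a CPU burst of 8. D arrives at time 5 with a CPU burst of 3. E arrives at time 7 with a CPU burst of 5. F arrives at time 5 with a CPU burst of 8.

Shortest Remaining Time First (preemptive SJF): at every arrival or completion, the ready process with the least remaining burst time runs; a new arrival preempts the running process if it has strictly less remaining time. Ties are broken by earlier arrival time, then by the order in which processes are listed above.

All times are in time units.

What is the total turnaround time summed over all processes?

94

Schedule: | idle 0-3 | C 3-5 | D 5-8 | E 8-13 | B 13-18 | C 18-24 | A 24-30 | F 30-38 |
Completion: A=30  B=18  C=24  D=8  E=13  F=38
Turnaround (C−A): A=23  B=8  C=21  D=3  E=6  F=33
Turnaround = completion − arrival: A=23, B=8, C=21, D=3, E=6, F=33
Total turnaround = 23 + 8 + 21 + 3 + 6 + 33 = 94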